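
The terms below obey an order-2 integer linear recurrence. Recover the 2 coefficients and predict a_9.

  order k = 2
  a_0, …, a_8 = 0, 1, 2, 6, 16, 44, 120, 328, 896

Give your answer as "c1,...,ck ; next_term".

  a_2 = 2·1 + 2·0 = 2
  a_3 = 2·2 + 2·1 = 6
  a_4 = 2·6 + 2·2 = 16
  a_5 = 2·16 + 2·6 = 44
  a_6 = 2·44 + 2·16 = 120
  a_7 = 2·120 + 2·44 = 328
  a_8 = 2·328 + 2·120 = 896
  a_9 = 2·896 + 2·328 = 2448

2,2 ; 2448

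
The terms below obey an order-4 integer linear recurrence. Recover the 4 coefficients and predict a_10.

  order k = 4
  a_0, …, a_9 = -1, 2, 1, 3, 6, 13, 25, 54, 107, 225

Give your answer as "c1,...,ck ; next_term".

  a_4 = 0·3 + 3·1 + 2·2 + 1·-1 = 6
  a_5 = 0·6 + 3·3 + 2·1 + 1·2 = 13
  a_6 = 0·13 + 3·6 + 2·3 + 1·1 = 25
  a_7 = 0·25 + 3·13 + 2·6 + 1·3 = 54
  a_8 = 0·54 + 3·25 + 2·13 + 1·6 = 107
  a_9 = 0·107 + 3·54 + 2·25 + 1·13 = 225
  a_10 = 0·225 + 3·107 + 2·54 + 1·25 = 454

0,3,2,1 ; 454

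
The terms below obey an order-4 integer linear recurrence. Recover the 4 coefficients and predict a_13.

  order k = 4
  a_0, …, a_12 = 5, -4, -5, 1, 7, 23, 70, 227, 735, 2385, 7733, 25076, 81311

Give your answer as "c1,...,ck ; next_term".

  a_4 = 3·1 + 1·-5 + -1·-4 + 1·5 = 7
  a_5 = 3·7 + 1·1 + -1·-5 + 1·-4 = 23
  a_6 = 3·23 + 1·7 + -1·1 + 1·-5 = 70
  a_7 = 3·70 + 1·23 + -1·7 + 1·1 = 227
  a_8 = 3·227 + 1·70 + -1·23 + 1·7 = 735
  a_9 = 3·735 + 1·227 + -1·70 + 1·23 = 2385
  a_10 = 3·2385 + 1·735 + -1·227 + 1·70 = 7733
  a_11 = 3·7733 + 1·2385 + -1·735 + 1·227 = 25076
  a_12 = 3·25076 + 1·7733 + -1·2385 + 1·735 = 81311
  a_13 = 3·81311 + 1·25076 + -1·7733 + 1·2385 = 263661

3,1,-1,1 ; 263661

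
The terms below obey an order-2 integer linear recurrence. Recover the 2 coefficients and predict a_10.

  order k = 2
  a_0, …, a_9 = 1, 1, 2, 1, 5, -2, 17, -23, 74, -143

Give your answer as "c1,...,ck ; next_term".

  a_2 = -1·1 + 3·1 = 2
  a_3 = -1·2 + 3·1 = 1
  a_4 = -1·1 + 3·2 = 5
  a_5 = -1·5 + 3·1 = -2
  a_6 = -1·-2 + 3·5 = 17
  a_7 = -1·17 + 3·-2 = -23
  a_8 = -1·-23 + 3·17 = 74
  a_9 = -1·74 + 3·-23 = -143
  a_10 = -1·-143 + 3·74 = 365

-1,3 ; 365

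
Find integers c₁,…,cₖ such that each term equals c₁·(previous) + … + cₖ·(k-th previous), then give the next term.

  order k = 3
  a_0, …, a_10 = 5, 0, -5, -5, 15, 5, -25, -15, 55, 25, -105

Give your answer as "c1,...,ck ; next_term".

-1,-2,-2 ; -55

  a_3 = -1·-5 + -2·0 + -2·5 = -5
  a_4 = -1·-5 + -2·-5 + -2·0 = 15
  a_5 = -1·15 + -2·-5 + -2·-5 = 5
  a_6 = -1·5 + -2·15 + -2·-5 = -25
  a_7 = -1·-25 + -2·5 + -2·15 = -15
  a_8 = -1·-15 + -2·-25 + -2·5 = 55
  a_9 = -1·55 + -2·-15 + -2·-25 = 25
  a_10 = -1·25 + -2·55 + -2·-15 = -105
  a_11 = -1·-105 + -2·25 + -2·55 = -55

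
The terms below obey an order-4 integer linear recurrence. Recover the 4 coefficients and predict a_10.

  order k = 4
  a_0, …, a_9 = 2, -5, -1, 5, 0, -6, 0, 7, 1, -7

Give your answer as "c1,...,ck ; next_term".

1,-2,1,-1 ; -2

  a_4 = 1·5 + -2·-1 + 1·-5 + -1·2 = 0
  a_5 = 1·0 + -2·5 + 1·-1 + -1·-5 = -6
  a_6 = 1·-6 + -2·0 + 1·5 + -1·-1 = 0
  a_7 = 1·0 + -2·-6 + 1·0 + -1·5 = 7
  a_8 = 1·7 + -2·0 + 1·-6 + -1·0 = 1
  a_9 = 1·1 + -2·7 + 1·0 + -1·-6 = -7
  a_10 = 1·-7 + -2·1 + 1·7 + -1·0 = -2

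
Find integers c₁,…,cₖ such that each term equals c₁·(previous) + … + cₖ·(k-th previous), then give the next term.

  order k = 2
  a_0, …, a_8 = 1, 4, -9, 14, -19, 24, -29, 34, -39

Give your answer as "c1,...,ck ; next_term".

-2,-1 ; 44

  a_2 = -2·4 + -1·1 = -9
  a_3 = -2·-9 + -1·4 = 14
  a_4 = -2·14 + -1·-9 = -19
  a_5 = -2·-19 + -1·14 = 24
  a_6 = -2·24 + -1·-19 = -29
  a_7 = -2·-29 + -1·24 = 34
  a_8 = -2·34 + -1·-29 = -39
  a_9 = -2·-39 + -1·34 = 44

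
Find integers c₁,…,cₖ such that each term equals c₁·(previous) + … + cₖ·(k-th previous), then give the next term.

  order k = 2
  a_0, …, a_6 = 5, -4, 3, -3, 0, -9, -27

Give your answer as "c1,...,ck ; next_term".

  a_2 = 3·-4 + 3·5 = 3
  a_3 = 3·3 + 3·-4 = -3
  a_4 = 3·-3 + 3·3 = 0
  a_5 = 3·0 + 3·-3 = -9
  a_6 = 3·-9 + 3·0 = -27
  a_7 = 3·-27 + 3·-9 = -108

3,3 ; -108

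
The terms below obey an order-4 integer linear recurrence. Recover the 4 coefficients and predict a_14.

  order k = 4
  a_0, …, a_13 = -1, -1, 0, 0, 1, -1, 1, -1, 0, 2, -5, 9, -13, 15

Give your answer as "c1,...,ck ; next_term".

  a_4 = -2·0 + -1·0 + 0·-1 + -1·-1 = 1
  a_5 = -2·1 + -1·0 + 0·0 + -1·-1 = -1
  a_6 = -2·-1 + -1·1 + 0·0 + -1·0 = 1
  a_7 = -2·1 + -1·-1 + 0·1 + -1·0 = -1
  a_8 = -2·-1 + -1·1 + 0·-1 + -1·1 = 0
  a_9 = -2·0 + -1·-1 + 0·1 + -1·-1 = 2
  a_10 = -2·2 + -1·0 + 0·-1 + -1·1 = -5
  a_11 = -2·-5 + -1·2 + 0·0 + -1·-1 = 9
  a_12 = -2·9 + -1·-5 + 0·2 + -1·0 = -13
  a_13 = -2·-13 + -1·9 + 0·-5 + -1·2 = 15
  a_14 = -2·15 + -1·-13 + 0·9 + -1·-5 = -12

-2,-1,0,-1 ; -12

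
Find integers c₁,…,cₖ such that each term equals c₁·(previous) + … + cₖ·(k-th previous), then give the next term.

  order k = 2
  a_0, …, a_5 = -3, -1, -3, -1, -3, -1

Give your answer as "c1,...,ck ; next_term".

0,1 ; -3

  a_2 = 0·-1 + 1·-3 = -3
  a_3 = 0·-3 + 1·-1 = -1
  a_4 = 0·-1 + 1·-3 = -3
  a_5 = 0·-3 + 1·-1 = -1
  a_6 = 0·-1 + 1·-3 = -3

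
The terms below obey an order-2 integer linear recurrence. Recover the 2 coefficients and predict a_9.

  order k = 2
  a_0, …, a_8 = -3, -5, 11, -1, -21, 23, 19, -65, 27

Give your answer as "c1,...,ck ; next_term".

-1,-2 ; 103

  a_2 = -1·-5 + -2·-3 = 11
  a_3 = -1·11 + -2·-5 = -1
  a_4 = -1·-1 + -2·11 = -21
  a_5 = -1·-21 + -2·-1 = 23
  a_6 = -1·23 + -2·-21 = 19
  a_7 = -1·19 + -2·23 = -65
  a_8 = -1·-65 + -2·19 = 27
  a_9 = -1·27 + -2·-65 = 103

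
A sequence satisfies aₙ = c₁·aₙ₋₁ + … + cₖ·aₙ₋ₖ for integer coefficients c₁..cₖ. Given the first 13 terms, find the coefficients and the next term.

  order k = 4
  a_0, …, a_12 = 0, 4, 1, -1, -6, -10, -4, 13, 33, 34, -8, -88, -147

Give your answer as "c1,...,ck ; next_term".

  a_4 = 1·-1 + -1·1 + -1·4 + -1·0 = -6
  a_5 = 1·-6 + -1·-1 + -1·1 + -1·4 = -10
  a_6 = 1·-10 + -1·-6 + -1·-1 + -1·1 = -4
  a_7 = 1·-4 + -1·-10 + -1·-6 + -1·-1 = 13
  a_8 = 1·13 + -1·-4 + -1·-10 + -1·-6 = 33
  a_9 = 1·33 + -1·13 + -1·-4 + -1·-10 = 34
  a_10 = 1·34 + -1·33 + -1·13 + -1·-4 = -8
  a_11 = 1·-8 + -1·34 + -1·33 + -1·13 = -88
  a_12 = 1·-88 + -1·-8 + -1·34 + -1·33 = -147
  a_13 = 1·-147 + -1·-88 + -1·-8 + -1·34 = -85

1,-1,-1,-1 ; -85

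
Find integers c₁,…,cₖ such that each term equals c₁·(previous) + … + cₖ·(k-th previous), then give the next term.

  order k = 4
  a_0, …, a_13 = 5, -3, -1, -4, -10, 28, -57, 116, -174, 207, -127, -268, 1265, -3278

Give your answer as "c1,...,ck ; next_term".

  a_4 = -2·-4 + 0·-1 + 1·-3 + -3·5 = -10
  a_5 = -2·-10 + 0·-4 + 1·-1 + -3·-3 = 28
  a_6 = -2·28 + 0·-10 + 1·-4 + -3·-1 = -57
  a_7 = -2·-57 + 0·28 + 1·-10 + -3·-4 = 116
  a_8 = -2·116 + 0·-57 + 1·28 + -3·-10 = -174
  a_9 = -2·-174 + 0·116 + 1·-57 + -3·28 = 207
  a_10 = -2·207 + 0·-174 + 1·116 + -3·-57 = -127
  a_11 = -2·-127 + 0·207 + 1·-174 + -3·116 = -268
  a_12 = -2·-268 + 0·-127 + 1·207 + -3·-174 = 1265
  a_13 = -2·1265 + 0·-268 + 1·-127 + -3·207 = -3278
  a_14 = -2·-3278 + 0·1265 + 1·-268 + -3·-127 = 6669

-2,0,1,-3 ; 6669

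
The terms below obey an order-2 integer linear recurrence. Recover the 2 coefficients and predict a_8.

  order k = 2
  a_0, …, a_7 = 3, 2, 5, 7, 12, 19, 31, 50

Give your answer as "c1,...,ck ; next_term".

1,1 ; 81

  a_2 = 1·2 + 1·3 = 5
  a_3 = 1·5 + 1·2 = 7
  a_4 = 1·7 + 1·5 = 12
  a_5 = 1·12 + 1·7 = 19
  a_6 = 1·19 + 1·12 = 31
  a_7 = 1·31 + 1·19 = 50
  a_8 = 1·50 + 1·31 = 81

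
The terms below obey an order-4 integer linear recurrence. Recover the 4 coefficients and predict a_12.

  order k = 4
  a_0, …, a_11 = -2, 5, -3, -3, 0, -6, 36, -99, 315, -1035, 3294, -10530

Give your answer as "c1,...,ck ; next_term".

  a_4 = -3·-3 + 0·-3 + -3·5 + -3·-2 = 0
  a_5 = -3·0 + 0·-3 + -3·-3 + -3·5 = -6
  a_6 = -3·-6 + 0·0 + -3·-3 + -3·-3 = 36
  a_7 = -3·36 + 0·-6 + -3·0 + -3·-3 = -99
  a_8 = -3·-99 + 0·36 + -3·-6 + -3·0 = 315
  a_9 = -3·315 + 0·-99 + -3·36 + -3·-6 = -1035
  a_10 = -3·-1035 + 0·315 + -3·-99 + -3·36 = 3294
  a_11 = -3·3294 + 0·-1035 + -3·315 + -3·-99 = -10530
  a_12 = -3·-10530 + 0·3294 + -3·-1035 + -3·315 = 33750

-3,0,-3,-3 ; 33750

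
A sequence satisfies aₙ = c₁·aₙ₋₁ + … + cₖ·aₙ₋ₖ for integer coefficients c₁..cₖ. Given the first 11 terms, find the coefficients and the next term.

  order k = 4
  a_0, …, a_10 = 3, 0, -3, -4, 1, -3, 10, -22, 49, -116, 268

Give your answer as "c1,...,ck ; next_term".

  a_4 = -1·-4 + 2·-3 + -2·0 + 1·3 = 1
  a_5 = -1·1 + 2·-4 + -2·-3 + 1·0 = -3
  a_6 = -1·-3 + 2·1 + -2·-4 + 1·-3 = 10
  a_7 = -1·10 + 2·-3 + -2·1 + 1·-4 = -22
  a_8 = -1·-22 + 2·10 + -2·-3 + 1·1 = 49
  a_9 = -1·49 + 2·-22 + -2·10 + 1·-3 = -116
  a_10 = -1·-116 + 2·49 + -2·-22 + 1·10 = 268
  a_11 = -1·268 + 2·-116 + -2·49 + 1·-22 = -620

-1,2,-2,1 ; -620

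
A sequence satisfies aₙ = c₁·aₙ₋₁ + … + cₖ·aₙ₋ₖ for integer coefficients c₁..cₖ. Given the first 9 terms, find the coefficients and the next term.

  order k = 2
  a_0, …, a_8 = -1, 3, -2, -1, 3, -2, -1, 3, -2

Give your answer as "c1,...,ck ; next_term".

-1,-1 ; -1

  a_2 = -1·3 + -1·-1 = -2
  a_3 = -1·-2 + -1·3 = -1
  a_4 = -1·-1 + -1·-2 = 3
  a_5 = -1·3 + -1·-1 = -2
  a_6 = -1·-2 + -1·3 = -1
  a_7 = -1·-1 + -1·-2 = 3
  a_8 = -1·3 + -1·-1 = -2
  a_9 = -1·-2 + -1·3 = -1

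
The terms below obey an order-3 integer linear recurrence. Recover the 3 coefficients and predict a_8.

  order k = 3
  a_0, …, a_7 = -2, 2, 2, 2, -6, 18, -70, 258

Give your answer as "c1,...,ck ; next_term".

-3,2,-2 ; -950

  a_3 = -3·2 + 2·2 + -2·-2 = 2
  a_4 = -3·2 + 2·2 + -2·2 = -6
  a_5 = -3·-6 + 2·2 + -2·2 = 18
  a_6 = -3·18 + 2·-6 + -2·2 = -70
  a_7 = -3·-70 + 2·18 + -2·-6 = 258
  a_8 = -3·258 + 2·-70 + -2·18 = -950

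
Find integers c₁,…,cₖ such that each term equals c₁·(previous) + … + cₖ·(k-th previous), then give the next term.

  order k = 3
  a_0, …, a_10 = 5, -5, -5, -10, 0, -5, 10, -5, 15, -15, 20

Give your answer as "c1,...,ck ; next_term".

  a_3 = 0·-5 + 1·-5 + -1·5 = -10
  a_4 = 0·-10 + 1·-5 + -1·-5 = 0
  a_5 = 0·0 + 1·-10 + -1·-5 = -5
  a_6 = 0·-5 + 1·0 + -1·-10 = 10
  a_7 = 0·10 + 1·-5 + -1·0 = -5
  a_8 = 0·-5 + 1·10 + -1·-5 = 15
  a_9 = 0·15 + 1·-5 + -1·10 = -15
  a_10 = 0·-15 + 1·15 + -1·-5 = 20
  a_11 = 0·20 + 1·-15 + -1·15 = -30

0,1,-1 ; -30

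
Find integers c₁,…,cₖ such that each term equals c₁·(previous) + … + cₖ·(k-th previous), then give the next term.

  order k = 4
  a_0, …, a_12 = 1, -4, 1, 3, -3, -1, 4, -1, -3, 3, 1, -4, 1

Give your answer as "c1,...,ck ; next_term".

1,-1,1,-1 ; 3

  a_4 = 1·3 + -1·1 + 1·-4 + -1·1 = -3
  a_5 = 1·-3 + -1·3 + 1·1 + -1·-4 = -1
  a_6 = 1·-1 + -1·-3 + 1·3 + -1·1 = 4
  a_7 = 1·4 + -1·-1 + 1·-3 + -1·3 = -1
  a_8 = 1·-1 + -1·4 + 1·-1 + -1·-3 = -3
  a_9 = 1·-3 + -1·-1 + 1·4 + -1·-1 = 3
  a_10 = 1·3 + -1·-3 + 1·-1 + -1·4 = 1
  a_11 = 1·1 + -1·3 + 1·-3 + -1·-1 = -4
  a_12 = 1·-4 + -1·1 + 1·3 + -1·-3 = 1
  a_13 = 1·1 + -1·-4 + 1·1 + -1·3 = 3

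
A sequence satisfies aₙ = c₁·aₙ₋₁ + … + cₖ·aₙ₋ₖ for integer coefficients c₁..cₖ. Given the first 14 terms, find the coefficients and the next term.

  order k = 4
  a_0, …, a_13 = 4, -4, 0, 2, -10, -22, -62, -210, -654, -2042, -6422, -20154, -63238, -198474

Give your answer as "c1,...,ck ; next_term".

  a_4 = 3·2 + 0·0 + 2·-4 + -2·4 = -10
  a_5 = 3·-10 + 0·2 + 2·0 + -2·-4 = -22
  a_6 = 3·-22 + 0·-10 + 2·2 + -2·0 = -62
  a_7 = 3·-62 + 0·-22 + 2·-10 + -2·2 = -210
  a_8 = 3·-210 + 0·-62 + 2·-22 + -2·-10 = -654
  a_9 = 3·-654 + 0·-210 + 2·-62 + -2·-22 = -2042
  a_10 = 3·-2042 + 0·-654 + 2·-210 + -2·-62 = -6422
  a_11 = 3·-6422 + 0·-2042 + 2·-654 + -2·-210 = -20154
  a_12 = 3·-20154 + 0·-6422 + 2·-2042 + -2·-654 = -63238
  a_13 = 3·-63238 + 0·-20154 + 2·-6422 + -2·-2042 = -198474
  a_14 = 3·-198474 + 0·-63238 + 2·-20154 + -2·-6422 = -622886

3,0,2,-2 ; -622886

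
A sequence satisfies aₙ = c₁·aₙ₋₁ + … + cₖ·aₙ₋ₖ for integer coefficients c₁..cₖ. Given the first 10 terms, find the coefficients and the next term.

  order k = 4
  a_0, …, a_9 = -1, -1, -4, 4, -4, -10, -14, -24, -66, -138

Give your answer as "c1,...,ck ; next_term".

1,1,2,2 ; -280

  a_4 = 1·4 + 1·-4 + 2·-1 + 2·-1 = -4
  a_5 = 1·-4 + 1·4 + 2·-4 + 2·-1 = -10
  a_6 = 1·-10 + 1·-4 + 2·4 + 2·-4 = -14
  a_7 = 1·-14 + 1·-10 + 2·-4 + 2·4 = -24
  a_8 = 1·-24 + 1·-14 + 2·-10 + 2·-4 = -66
  a_9 = 1·-66 + 1·-24 + 2·-14 + 2·-10 = -138
  a_10 = 1·-138 + 1·-66 + 2·-24 + 2·-14 = -280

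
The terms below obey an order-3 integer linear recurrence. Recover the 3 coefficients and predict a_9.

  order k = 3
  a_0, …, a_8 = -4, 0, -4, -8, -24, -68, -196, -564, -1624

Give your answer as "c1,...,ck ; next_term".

3,0,-1 ; -4676

  a_3 = 3·-4 + 0·0 + -1·-4 = -8
  a_4 = 3·-8 + 0·-4 + -1·0 = -24
  a_5 = 3·-24 + 0·-8 + -1·-4 = -68
  a_6 = 3·-68 + 0·-24 + -1·-8 = -196
  a_7 = 3·-196 + 0·-68 + -1·-24 = -564
  a_8 = 3·-564 + 0·-196 + -1·-68 = -1624
  a_9 = 3·-1624 + 0·-564 + -1·-196 = -4676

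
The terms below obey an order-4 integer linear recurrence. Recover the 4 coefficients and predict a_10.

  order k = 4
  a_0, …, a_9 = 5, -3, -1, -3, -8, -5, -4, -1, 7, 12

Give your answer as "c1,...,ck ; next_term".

  a_4 = 1·-3 + 0·-1 + 0·-3 + -1·5 = -8
  a_5 = 1·-8 + 0·-3 + 0·-1 + -1·-3 = -5
  a_6 = 1·-5 + 0·-8 + 0·-3 + -1·-1 = -4
  a_7 = 1·-4 + 0·-5 + 0·-8 + -1·-3 = -1
  a_8 = 1·-1 + 0·-4 + 0·-5 + -1·-8 = 7
  a_9 = 1·7 + 0·-1 + 0·-4 + -1·-5 = 12
  a_10 = 1·12 + 0·7 + 0·-1 + -1·-4 = 16

1,0,0,-1 ; 16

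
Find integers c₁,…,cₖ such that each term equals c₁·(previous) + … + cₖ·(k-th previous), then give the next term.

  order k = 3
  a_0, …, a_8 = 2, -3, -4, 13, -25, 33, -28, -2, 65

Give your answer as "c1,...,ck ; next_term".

  a_3 = -2·-4 + -1·-3 + 1·2 = 13
  a_4 = -2·13 + -1·-4 + 1·-3 = -25
  a_5 = -2·-25 + -1·13 + 1·-4 = 33
  a_6 = -2·33 + -1·-25 + 1·13 = -28
  a_7 = -2·-28 + -1·33 + 1·-25 = -2
  a_8 = -2·-2 + -1·-28 + 1·33 = 65
  a_9 = -2·65 + -1·-2 + 1·-28 = -156

-2,-1,1 ; -156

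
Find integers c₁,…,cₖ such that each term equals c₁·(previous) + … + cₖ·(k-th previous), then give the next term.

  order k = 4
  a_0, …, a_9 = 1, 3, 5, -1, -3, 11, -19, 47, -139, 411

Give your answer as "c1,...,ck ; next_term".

-3,-1,-1,2 ; -1179

  a_4 = -3·-1 + -1·5 + -1·3 + 2·1 = -3
  a_5 = -3·-3 + -1·-1 + -1·5 + 2·3 = 11
  a_6 = -3·11 + -1·-3 + -1·-1 + 2·5 = -19
  a_7 = -3·-19 + -1·11 + -1·-3 + 2·-1 = 47
  a_8 = -3·47 + -1·-19 + -1·11 + 2·-3 = -139
  a_9 = -3·-139 + -1·47 + -1·-19 + 2·11 = 411
  a_10 = -3·411 + -1·-139 + -1·47 + 2·-19 = -1179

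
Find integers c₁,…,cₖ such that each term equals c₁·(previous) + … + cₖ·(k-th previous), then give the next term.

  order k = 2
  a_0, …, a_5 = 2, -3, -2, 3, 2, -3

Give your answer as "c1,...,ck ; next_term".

  a_2 = 0·-3 + -1·2 = -2
  a_3 = 0·-2 + -1·-3 = 3
  a_4 = 0·3 + -1·-2 = 2
  a_5 = 0·2 + -1·3 = -3
  a_6 = 0·-3 + -1·2 = -2

0,-1 ; -2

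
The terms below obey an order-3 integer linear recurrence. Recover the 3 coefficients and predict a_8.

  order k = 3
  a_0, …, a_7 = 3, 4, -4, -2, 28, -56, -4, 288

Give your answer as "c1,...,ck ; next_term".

-2,-4,2 ; -672

  a_3 = -2·-4 + -4·4 + 2·3 = -2
  a_4 = -2·-2 + -4·-4 + 2·4 = 28
  a_5 = -2·28 + -4·-2 + 2·-4 = -56
  a_6 = -2·-56 + -4·28 + 2·-2 = -4
  a_7 = -2·-4 + -4·-56 + 2·28 = 288
  a_8 = -2·288 + -4·-4 + 2·-56 = -672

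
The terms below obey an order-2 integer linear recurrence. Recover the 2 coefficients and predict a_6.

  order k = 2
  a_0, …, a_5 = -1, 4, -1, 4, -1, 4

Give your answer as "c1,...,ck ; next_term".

0,1 ; -1

  a_2 = 0·4 + 1·-1 = -1
  a_3 = 0·-1 + 1·4 = 4
  a_4 = 0·4 + 1·-1 = -1
  a_5 = 0·-1 + 1·4 = 4
  a_6 = 0·4 + 1·-1 = -1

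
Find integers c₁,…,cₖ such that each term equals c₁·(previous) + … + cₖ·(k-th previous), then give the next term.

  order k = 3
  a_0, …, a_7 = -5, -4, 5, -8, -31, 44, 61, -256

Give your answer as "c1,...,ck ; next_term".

0,-3,4 ; -7

  a_3 = 0·5 + -3·-4 + 4·-5 = -8
  a_4 = 0·-8 + -3·5 + 4·-4 = -31
  a_5 = 0·-31 + -3·-8 + 4·5 = 44
  a_6 = 0·44 + -3·-31 + 4·-8 = 61
  a_7 = 0·61 + -3·44 + 4·-31 = -256
  a_8 = 0·-256 + -3·61 + 4·44 = -7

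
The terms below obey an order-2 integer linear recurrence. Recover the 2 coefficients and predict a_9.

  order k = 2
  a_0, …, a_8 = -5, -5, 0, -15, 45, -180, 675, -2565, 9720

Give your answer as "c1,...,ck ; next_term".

  a_2 = -3·-5 + 3·-5 = 0
  a_3 = -3·0 + 3·-5 = -15
  a_4 = -3·-15 + 3·0 = 45
  a_5 = -3·45 + 3·-15 = -180
  a_6 = -3·-180 + 3·45 = 675
  a_7 = -3·675 + 3·-180 = -2565
  a_8 = -3·-2565 + 3·675 = 9720
  a_9 = -3·9720 + 3·-2565 = -36855

-3,3 ; -36855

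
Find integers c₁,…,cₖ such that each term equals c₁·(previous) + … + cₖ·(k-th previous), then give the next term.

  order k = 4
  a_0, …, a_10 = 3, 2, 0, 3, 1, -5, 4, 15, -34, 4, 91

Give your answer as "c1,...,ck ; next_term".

-2,-3,-1,3 ; -115

  a_4 = -2·3 + -3·0 + -1·2 + 3·3 = 1
  a_5 = -2·1 + -3·3 + -1·0 + 3·2 = -5
  a_6 = -2·-5 + -3·1 + -1·3 + 3·0 = 4
  a_7 = -2·4 + -3·-5 + -1·1 + 3·3 = 15
  a_8 = -2·15 + -3·4 + -1·-5 + 3·1 = -34
  a_9 = -2·-34 + -3·15 + -1·4 + 3·-5 = 4
  a_10 = -2·4 + -3·-34 + -1·15 + 3·4 = 91
  a_11 = -2·91 + -3·4 + -1·-34 + 3·15 = -115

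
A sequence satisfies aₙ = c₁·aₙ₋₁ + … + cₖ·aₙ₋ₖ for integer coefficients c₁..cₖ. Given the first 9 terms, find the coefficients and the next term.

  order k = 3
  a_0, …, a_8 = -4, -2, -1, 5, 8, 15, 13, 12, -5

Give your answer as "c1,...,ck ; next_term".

1,1,-2 ; -19

  a_3 = 1·-1 + 1·-2 + -2·-4 = 5
  a_4 = 1·5 + 1·-1 + -2·-2 = 8
  a_5 = 1·8 + 1·5 + -2·-1 = 15
  a_6 = 1·15 + 1·8 + -2·5 = 13
  a_7 = 1·13 + 1·15 + -2·8 = 12
  a_8 = 1·12 + 1·13 + -2·15 = -5
  a_9 = 1·-5 + 1·12 + -2·13 = -19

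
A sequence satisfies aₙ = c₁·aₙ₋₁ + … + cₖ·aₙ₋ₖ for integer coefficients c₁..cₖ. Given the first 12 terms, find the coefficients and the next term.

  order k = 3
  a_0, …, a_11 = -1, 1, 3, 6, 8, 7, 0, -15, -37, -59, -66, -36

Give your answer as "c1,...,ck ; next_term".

2,-1,-1 ; 53

  a_3 = 2·3 + -1·1 + -1·-1 = 6
  a_4 = 2·6 + -1·3 + -1·1 = 8
  a_5 = 2·8 + -1·6 + -1·3 = 7
  a_6 = 2·7 + -1·8 + -1·6 = 0
  a_7 = 2·0 + -1·7 + -1·8 = -15
  a_8 = 2·-15 + -1·0 + -1·7 = -37
  a_9 = 2·-37 + -1·-15 + -1·0 = -59
  a_10 = 2·-59 + -1·-37 + -1·-15 = -66
  a_11 = 2·-66 + -1·-59 + -1·-37 = -36
  a_12 = 2·-36 + -1·-66 + -1·-59 = 53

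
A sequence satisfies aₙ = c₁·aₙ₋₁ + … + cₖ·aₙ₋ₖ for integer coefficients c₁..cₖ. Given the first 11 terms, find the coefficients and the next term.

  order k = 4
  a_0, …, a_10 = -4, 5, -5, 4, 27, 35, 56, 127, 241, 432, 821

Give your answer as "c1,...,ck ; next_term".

2,-1,2,-1 ; 1565

  a_4 = 2·4 + -1·-5 + 2·5 + -1·-4 = 27
  a_5 = 2·27 + -1·4 + 2·-5 + -1·5 = 35
  a_6 = 2·35 + -1·27 + 2·4 + -1·-5 = 56
  a_7 = 2·56 + -1·35 + 2·27 + -1·4 = 127
  a_8 = 2·127 + -1·56 + 2·35 + -1·27 = 241
  a_9 = 2·241 + -1·127 + 2·56 + -1·35 = 432
  a_10 = 2·432 + -1·241 + 2·127 + -1·56 = 821
  a_11 = 2·821 + -1·432 + 2·241 + -1·127 = 1565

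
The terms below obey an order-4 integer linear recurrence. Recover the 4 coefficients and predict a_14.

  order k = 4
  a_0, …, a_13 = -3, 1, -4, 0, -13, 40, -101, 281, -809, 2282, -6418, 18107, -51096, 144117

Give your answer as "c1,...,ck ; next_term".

  a_4 = -2·0 + 1·-4 + -3·1 + 2·-3 = -13
  a_5 = -2·-13 + 1·0 + -3·-4 + 2·1 = 40
  a_6 = -2·40 + 1·-13 + -3·0 + 2·-4 = -101
  a_7 = -2·-101 + 1·40 + -3·-13 + 2·0 = 281
  a_8 = -2·281 + 1·-101 + -3·40 + 2·-13 = -809
  a_9 = -2·-809 + 1·281 + -3·-101 + 2·40 = 2282
  a_10 = -2·2282 + 1·-809 + -3·281 + 2·-101 = -6418
  a_11 = -2·-6418 + 1·2282 + -3·-809 + 2·281 = 18107
  a_12 = -2·18107 + 1·-6418 + -3·2282 + 2·-809 = -51096
  a_13 = -2·-51096 + 1·18107 + -3·-6418 + 2·2282 = 144117
  a_14 = -2·144117 + 1·-51096 + -3·18107 + 2·-6418 = -406487

-2,1,-3,2 ; -406487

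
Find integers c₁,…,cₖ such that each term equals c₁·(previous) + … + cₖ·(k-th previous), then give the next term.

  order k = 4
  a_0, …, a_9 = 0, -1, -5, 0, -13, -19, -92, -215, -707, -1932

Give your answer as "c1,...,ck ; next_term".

  a_4 = 2·0 + 3·-5 + -2·-1 + 3·0 = -13
  a_5 = 2·-13 + 3·0 + -2·-5 + 3·-1 = -19
  a_6 = 2·-19 + 3·-13 + -2·0 + 3·-5 = -92
  a_7 = 2·-92 + 3·-19 + -2·-13 + 3·0 = -215
  a_8 = 2·-215 + 3·-92 + -2·-19 + 3·-13 = -707
  a_9 = 2·-707 + 3·-215 + -2·-92 + 3·-19 = -1932
  a_10 = 2·-1932 + 3·-707 + -2·-215 + 3·-92 = -5831

2,3,-2,3 ; -5831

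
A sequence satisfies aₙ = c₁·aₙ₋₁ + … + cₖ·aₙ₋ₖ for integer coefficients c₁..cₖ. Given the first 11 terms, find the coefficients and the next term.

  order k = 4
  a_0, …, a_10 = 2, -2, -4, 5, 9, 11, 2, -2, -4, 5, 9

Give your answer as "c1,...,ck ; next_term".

1,0,-1,1 ; 11

  a_4 = 1·5 + 0·-4 + -1·-2 + 1·2 = 9
  a_5 = 1·9 + 0·5 + -1·-4 + 1·-2 = 11
  a_6 = 1·11 + 0·9 + -1·5 + 1·-4 = 2
  a_7 = 1·2 + 0·11 + -1·9 + 1·5 = -2
  a_8 = 1·-2 + 0·2 + -1·11 + 1·9 = -4
  a_9 = 1·-4 + 0·-2 + -1·2 + 1·11 = 5
  a_10 = 1·5 + 0·-4 + -1·-2 + 1·2 = 9
  a_11 = 1·9 + 0·5 + -1·-4 + 1·-2 = 11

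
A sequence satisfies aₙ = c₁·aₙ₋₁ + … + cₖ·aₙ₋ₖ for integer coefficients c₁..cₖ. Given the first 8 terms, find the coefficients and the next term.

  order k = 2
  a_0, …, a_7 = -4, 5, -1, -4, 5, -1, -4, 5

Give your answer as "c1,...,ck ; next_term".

  a_2 = -1·5 + -1·-4 = -1
  a_3 = -1·-1 + -1·5 = -4
  a_4 = -1·-4 + -1·-1 = 5
  a_5 = -1·5 + -1·-4 = -1
  a_6 = -1·-1 + -1·5 = -4
  a_7 = -1·-4 + -1·-1 = 5
  a_8 = -1·5 + -1·-4 = -1

-1,-1 ; -1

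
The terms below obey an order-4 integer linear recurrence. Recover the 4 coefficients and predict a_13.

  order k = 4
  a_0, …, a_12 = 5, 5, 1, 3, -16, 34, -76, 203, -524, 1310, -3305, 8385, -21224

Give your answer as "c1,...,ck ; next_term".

  a_4 = -2·3 + 0·1 + -3·5 + 1·5 = -16
  a_5 = -2·-16 + 0·3 + -3·1 + 1·5 = 34
  a_6 = -2·34 + 0·-16 + -3·3 + 1·1 = -76
  a_7 = -2·-76 + 0·34 + -3·-16 + 1·3 = 203
  a_8 = -2·203 + 0·-76 + -3·34 + 1·-16 = -524
  a_9 = -2·-524 + 0·203 + -3·-76 + 1·34 = 1310
  a_10 = -2·1310 + 0·-524 + -3·203 + 1·-76 = -3305
  a_11 = -2·-3305 + 0·1310 + -3·-524 + 1·203 = 8385
  a_12 = -2·8385 + 0·-3305 + -3·1310 + 1·-524 = -21224
  a_13 = -2·-21224 + 0·8385 + -3·-3305 + 1·1310 = 53673

-2,0,-3,1 ; 53673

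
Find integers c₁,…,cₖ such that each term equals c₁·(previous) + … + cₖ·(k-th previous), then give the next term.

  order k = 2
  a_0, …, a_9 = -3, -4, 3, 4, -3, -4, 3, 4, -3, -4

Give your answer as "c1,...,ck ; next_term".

  a_2 = 0·-4 + -1·-3 = 3
  a_3 = 0·3 + -1·-4 = 4
  a_4 = 0·4 + -1·3 = -3
  a_5 = 0·-3 + -1·4 = -4
  a_6 = 0·-4 + -1·-3 = 3
  a_7 = 0·3 + -1·-4 = 4
  a_8 = 0·4 + -1·3 = -3
  a_9 = 0·-3 + -1·4 = -4
  a_10 = 0·-4 + -1·-3 = 3

0,-1 ; 3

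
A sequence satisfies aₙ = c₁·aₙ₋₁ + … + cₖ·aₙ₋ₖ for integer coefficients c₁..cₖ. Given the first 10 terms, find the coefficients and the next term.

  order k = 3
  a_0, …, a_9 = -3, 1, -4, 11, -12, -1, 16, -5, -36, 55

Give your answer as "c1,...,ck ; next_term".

  a_3 = -2·-4 + -3·1 + -2·-3 = 11
  a_4 = -2·11 + -3·-4 + -2·1 = -12
  a_5 = -2·-12 + -3·11 + -2·-4 = -1
  a_6 = -2·-1 + -3·-12 + -2·11 = 16
  a_7 = -2·16 + -3·-1 + -2·-12 = -5
  a_8 = -2·-5 + -3·16 + -2·-1 = -36
  a_9 = -2·-36 + -3·-5 + -2·16 = 55
  a_10 = -2·55 + -3·-36 + -2·-5 = 8

-2,-3,-2 ; 8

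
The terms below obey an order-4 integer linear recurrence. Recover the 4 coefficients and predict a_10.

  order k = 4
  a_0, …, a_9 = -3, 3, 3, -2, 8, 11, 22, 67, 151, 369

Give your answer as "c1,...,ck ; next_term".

2,1,1,-2 ; 912

  a_4 = 2·-2 + 1·3 + 1·3 + -2·-3 = 8
  a_5 = 2·8 + 1·-2 + 1·3 + -2·3 = 11
  a_6 = 2·11 + 1·8 + 1·-2 + -2·3 = 22
  a_7 = 2·22 + 1·11 + 1·8 + -2·-2 = 67
  a_8 = 2·67 + 1·22 + 1·11 + -2·8 = 151
  a_9 = 2·151 + 1·67 + 1·22 + -2·11 = 369
  a_10 = 2·369 + 1·151 + 1·67 + -2·22 = 912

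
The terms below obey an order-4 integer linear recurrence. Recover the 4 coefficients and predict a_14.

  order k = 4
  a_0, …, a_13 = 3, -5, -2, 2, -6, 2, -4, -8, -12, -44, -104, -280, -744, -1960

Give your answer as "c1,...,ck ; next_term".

2,2,0,-2 ; -5200

  a_4 = 2·2 + 2·-2 + 0·-5 + -2·3 = -6
  a_5 = 2·-6 + 2·2 + 0·-2 + -2·-5 = 2
  a_6 = 2·2 + 2·-6 + 0·2 + -2·-2 = -4
  a_7 = 2·-4 + 2·2 + 0·-6 + -2·2 = -8
  a_8 = 2·-8 + 2·-4 + 0·2 + -2·-6 = -12
  a_9 = 2·-12 + 2·-8 + 0·-4 + -2·2 = -44
  a_10 = 2·-44 + 2·-12 + 0·-8 + -2·-4 = -104
  a_11 = 2·-104 + 2·-44 + 0·-12 + -2·-8 = -280
  a_12 = 2·-280 + 2·-104 + 0·-44 + -2·-12 = -744
  a_13 = 2·-744 + 2·-280 + 0·-104 + -2·-44 = -1960
  a_14 = 2·-1960 + 2·-744 + 0·-280 + -2·-104 = -5200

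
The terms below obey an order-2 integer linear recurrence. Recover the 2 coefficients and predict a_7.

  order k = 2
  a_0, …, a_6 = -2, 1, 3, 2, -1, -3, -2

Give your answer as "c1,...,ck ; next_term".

1,-1 ; 1

  a_2 = 1·1 + -1·-2 = 3
  a_3 = 1·3 + -1·1 = 2
  a_4 = 1·2 + -1·3 = -1
  a_5 = 1·-1 + -1·2 = -3
  a_6 = 1·-3 + -1·-1 = -2
  a_7 = 1·-2 + -1·-3 = 1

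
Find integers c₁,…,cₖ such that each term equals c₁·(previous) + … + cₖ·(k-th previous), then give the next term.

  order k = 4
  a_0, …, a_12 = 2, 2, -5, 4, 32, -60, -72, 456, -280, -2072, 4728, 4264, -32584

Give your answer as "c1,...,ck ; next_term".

  a_4 = -1·4 + -4·-5 + 4·2 + 4·2 = 32
  a_5 = -1·32 + -4·4 + 4·-5 + 4·2 = -60
  a_6 = -1·-60 + -4·32 + 4·4 + 4·-5 = -72
  a_7 = -1·-72 + -4·-60 + 4·32 + 4·4 = 456
  a_8 = -1·456 + -4·-72 + 4·-60 + 4·32 = -280
  a_9 = -1·-280 + -4·456 + 4·-72 + 4·-60 = -2072
  a_10 = -1·-2072 + -4·-280 + 4·456 + 4·-72 = 4728
  a_11 = -1·4728 + -4·-2072 + 4·-280 + 4·456 = 4264
  a_12 = -1·4264 + -4·4728 + 4·-2072 + 4·-280 = -32584
  a_13 = -1·-32584 + -4·4264 + 4·4728 + 4·-2072 = 26152

-1,-4,4,4 ; 26152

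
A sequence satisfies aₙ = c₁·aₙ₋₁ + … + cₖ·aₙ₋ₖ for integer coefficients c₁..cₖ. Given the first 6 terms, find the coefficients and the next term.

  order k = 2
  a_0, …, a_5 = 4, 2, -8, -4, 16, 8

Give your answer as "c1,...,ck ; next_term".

0,-2 ; -32

  a_2 = 0·2 + -2·4 = -8
  a_3 = 0·-8 + -2·2 = -4
  a_4 = 0·-4 + -2·-8 = 16
  a_5 = 0·16 + -2·-4 = 8
  a_6 = 0·8 + -2·16 = -32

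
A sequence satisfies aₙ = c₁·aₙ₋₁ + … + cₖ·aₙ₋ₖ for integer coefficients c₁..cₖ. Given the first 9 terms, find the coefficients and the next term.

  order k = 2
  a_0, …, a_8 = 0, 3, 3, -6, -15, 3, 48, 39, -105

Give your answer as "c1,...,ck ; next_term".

  a_2 = 1·3 + -3·0 = 3
  a_3 = 1·3 + -3·3 = -6
  a_4 = 1·-6 + -3·3 = -15
  a_5 = 1·-15 + -3·-6 = 3
  a_6 = 1·3 + -3·-15 = 48
  a_7 = 1·48 + -3·3 = 39
  a_8 = 1·39 + -3·48 = -105
  a_9 = 1·-105 + -3·39 = -222

1,-3 ; -222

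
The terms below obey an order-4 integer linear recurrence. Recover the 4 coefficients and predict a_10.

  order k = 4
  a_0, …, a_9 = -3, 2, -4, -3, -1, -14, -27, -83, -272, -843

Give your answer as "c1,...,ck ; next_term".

  a_4 = 3·-3 + 1·-4 + 0·2 + -4·-3 = -1
  a_5 = 3·-1 + 1·-3 + 0·-4 + -4·2 = -14
  a_6 = 3·-14 + 1·-1 + 0·-3 + -4·-4 = -27
  a_7 = 3·-27 + 1·-14 + 0·-1 + -4·-3 = -83
  a_8 = 3·-83 + 1·-27 + 0·-14 + -4·-1 = -272
  a_9 = 3·-272 + 1·-83 + 0·-27 + -4·-14 = -843
  a_10 = 3·-843 + 1·-272 + 0·-83 + -4·-27 = -2693

3,1,0,-4 ; -2693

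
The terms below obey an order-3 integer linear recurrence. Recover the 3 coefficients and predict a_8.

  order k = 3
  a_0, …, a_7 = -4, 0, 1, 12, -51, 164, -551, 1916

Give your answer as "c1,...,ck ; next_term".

  a_3 = -4·1 + -3·0 + -4·-4 = 12
  a_4 = -4·12 + -3·1 + -4·0 = -51
  a_5 = -4·-51 + -3·12 + -4·1 = 164
  a_6 = -4·164 + -3·-51 + -4·12 = -551
  a_7 = -4·-551 + -3·164 + -4·-51 = 1916
  a_8 = -4·1916 + -3·-551 + -4·164 = -6667

-4,-3,-4 ; -6667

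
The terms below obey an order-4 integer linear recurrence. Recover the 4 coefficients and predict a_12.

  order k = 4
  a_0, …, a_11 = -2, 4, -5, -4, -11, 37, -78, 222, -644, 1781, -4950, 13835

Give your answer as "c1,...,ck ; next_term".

-2,1,-3,1 ; -38607

  a_4 = -2·-4 + 1·-5 + -3·4 + 1·-2 = -11
  a_5 = -2·-11 + 1·-4 + -3·-5 + 1·4 = 37
  a_6 = -2·37 + 1·-11 + -3·-4 + 1·-5 = -78
  a_7 = -2·-78 + 1·37 + -3·-11 + 1·-4 = 222
  a_8 = -2·222 + 1·-78 + -3·37 + 1·-11 = -644
  a_9 = -2·-644 + 1·222 + -3·-78 + 1·37 = 1781
  a_10 = -2·1781 + 1·-644 + -3·222 + 1·-78 = -4950
  a_11 = -2·-4950 + 1·1781 + -3·-644 + 1·222 = 13835
  a_12 = -2·13835 + 1·-4950 + -3·1781 + 1·-644 = -38607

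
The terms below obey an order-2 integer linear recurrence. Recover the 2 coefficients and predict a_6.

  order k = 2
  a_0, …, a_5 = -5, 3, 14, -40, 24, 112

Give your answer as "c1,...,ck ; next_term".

-2,-4 ; -320

  a_2 = -2·3 + -4·-5 = 14
  a_3 = -2·14 + -4·3 = -40
  a_4 = -2·-40 + -4·14 = 24
  a_5 = -2·24 + -4·-40 = 112
  a_6 = -2·112 + -4·24 = -320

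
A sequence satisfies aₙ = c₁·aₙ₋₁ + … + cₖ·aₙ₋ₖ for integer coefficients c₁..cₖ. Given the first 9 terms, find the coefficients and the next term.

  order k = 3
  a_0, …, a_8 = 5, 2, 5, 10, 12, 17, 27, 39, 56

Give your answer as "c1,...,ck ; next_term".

  a_3 = 1·5 + 0·2 + 1·5 = 10
  a_4 = 1·10 + 0·5 + 1·2 = 12
  a_5 = 1·12 + 0·10 + 1·5 = 17
  a_6 = 1·17 + 0·12 + 1·10 = 27
  a_7 = 1·27 + 0·17 + 1·12 = 39
  a_8 = 1·39 + 0·27 + 1·17 = 56
  a_9 = 1·56 + 0·39 + 1·27 = 83

1,0,1 ; 83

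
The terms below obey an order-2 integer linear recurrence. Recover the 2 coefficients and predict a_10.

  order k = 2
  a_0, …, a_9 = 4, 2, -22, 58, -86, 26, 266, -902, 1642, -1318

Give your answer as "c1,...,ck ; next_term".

  a_2 = -3·2 + -4·4 = -22
  a_3 = -3·-22 + -4·2 = 58
  a_4 = -3·58 + -4·-22 = -86
  a_5 = -3·-86 + -4·58 = 26
  a_6 = -3·26 + -4·-86 = 266
  a_7 = -3·266 + -4·26 = -902
  a_8 = -3·-902 + -4·266 = 1642
  a_9 = -3·1642 + -4·-902 = -1318
  a_10 = -3·-1318 + -4·1642 = -2614

-3,-4 ; -2614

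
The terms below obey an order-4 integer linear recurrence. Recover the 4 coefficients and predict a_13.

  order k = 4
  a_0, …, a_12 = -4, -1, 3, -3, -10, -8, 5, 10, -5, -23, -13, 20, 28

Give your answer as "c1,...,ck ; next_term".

  a_4 = 1·-3 + -1·3 + 0·-1 + 1·-4 = -10
  a_5 = 1·-10 + -1·-3 + 0·3 + 1·-1 = -8
  a_6 = 1·-8 + -1·-10 + 0·-3 + 1·3 = 5
  a_7 = 1·5 + -1·-8 + 0·-10 + 1·-3 = 10
  a_8 = 1·10 + -1·5 + 0·-8 + 1·-10 = -5
  a_9 = 1·-5 + -1·10 + 0·5 + 1·-8 = -23
  a_10 = 1·-23 + -1·-5 + 0·10 + 1·5 = -13
  a_11 = 1·-13 + -1·-23 + 0·-5 + 1·10 = 20
  a_12 = 1·20 + -1·-13 + 0·-23 + 1·-5 = 28
  a_13 = 1·28 + -1·20 + 0·-13 + 1·-23 = -15

1,-1,0,1 ; -15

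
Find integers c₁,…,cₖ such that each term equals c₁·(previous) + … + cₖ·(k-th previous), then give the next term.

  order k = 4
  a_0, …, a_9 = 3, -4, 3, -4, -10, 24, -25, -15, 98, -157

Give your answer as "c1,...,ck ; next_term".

  a_4 = -1·-4 + -1·3 + 2·-4 + -1·3 = -10
  a_5 = -1·-10 + -1·-4 + 2·3 + -1·-4 = 24
  a_6 = -1·24 + -1·-10 + 2·-4 + -1·3 = -25
  a_7 = -1·-25 + -1·24 + 2·-10 + -1·-4 = -15
  a_8 = -1·-15 + -1·-25 + 2·24 + -1·-10 = 98
  a_9 = -1·98 + -1·-15 + 2·-25 + -1·24 = -157
  a_10 = -1·-157 + -1·98 + 2·-15 + -1·-25 = 54

-1,-1,2,-1 ; 54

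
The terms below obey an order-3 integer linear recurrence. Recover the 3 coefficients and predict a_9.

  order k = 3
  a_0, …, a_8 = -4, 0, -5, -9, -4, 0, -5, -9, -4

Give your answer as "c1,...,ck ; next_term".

  a_3 = 1·-5 + -1·0 + 1·-4 = -9
  a_4 = 1·-9 + -1·-5 + 1·0 = -4
  a_5 = 1·-4 + -1·-9 + 1·-5 = 0
  a_6 = 1·0 + -1·-4 + 1·-9 = -5
  a_7 = 1·-5 + -1·0 + 1·-4 = -9
  a_8 = 1·-9 + -1·-5 + 1·0 = -4
  a_9 = 1·-4 + -1·-9 + 1·-5 = 0

1,-1,1 ; 0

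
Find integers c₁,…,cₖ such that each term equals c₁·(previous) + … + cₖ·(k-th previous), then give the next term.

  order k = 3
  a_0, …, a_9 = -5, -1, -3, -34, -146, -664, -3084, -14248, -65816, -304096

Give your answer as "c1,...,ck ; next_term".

  a_3 = 4·-3 + 2·-1 + 4·-5 = -34
  a_4 = 4·-34 + 2·-3 + 4·-1 = -146
  a_5 = 4·-146 + 2·-34 + 4·-3 = -664
  a_6 = 4·-664 + 2·-146 + 4·-34 = -3084
  a_7 = 4·-3084 + 2·-664 + 4·-146 = -14248
  a_8 = 4·-14248 + 2·-3084 + 4·-664 = -65816
  a_9 = 4·-65816 + 2·-14248 + 4·-3084 = -304096
  a_10 = 4·-304096 + 2·-65816 + 4·-14248 = -1405008

4,2,4 ; -1405008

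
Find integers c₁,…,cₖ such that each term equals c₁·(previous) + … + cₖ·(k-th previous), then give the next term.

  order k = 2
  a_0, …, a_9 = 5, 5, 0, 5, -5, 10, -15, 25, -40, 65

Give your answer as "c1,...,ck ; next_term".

  a_2 = -1·5 + 1·5 = 0
  a_3 = -1·0 + 1·5 = 5
  a_4 = -1·5 + 1·0 = -5
  a_5 = -1·-5 + 1·5 = 10
  a_6 = -1·10 + 1·-5 = -15
  a_7 = -1·-15 + 1·10 = 25
  a_8 = -1·25 + 1·-15 = -40
  a_9 = -1·-40 + 1·25 = 65
  a_10 = -1·65 + 1·-40 = -105

-1,1 ; -105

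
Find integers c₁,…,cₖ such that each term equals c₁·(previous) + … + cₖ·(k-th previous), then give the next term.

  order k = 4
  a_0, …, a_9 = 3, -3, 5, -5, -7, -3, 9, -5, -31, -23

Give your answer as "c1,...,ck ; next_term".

  a_4 = 1·-5 + -1·5 + 1·-3 + 2·3 = -7
  a_5 = 1·-7 + -1·-5 + 1·5 + 2·-3 = -3
  a_6 = 1·-3 + -1·-7 + 1·-5 + 2·5 = 9
  a_7 = 1·9 + -1·-3 + 1·-7 + 2·-5 = -5
  a_8 = 1·-5 + -1·9 + 1·-3 + 2·-7 = -31
  a_9 = 1·-31 + -1·-5 + 1·9 + 2·-3 = -23
  a_10 = 1·-23 + -1·-31 + 1·-5 + 2·9 = 21

1,-1,1,2 ; 21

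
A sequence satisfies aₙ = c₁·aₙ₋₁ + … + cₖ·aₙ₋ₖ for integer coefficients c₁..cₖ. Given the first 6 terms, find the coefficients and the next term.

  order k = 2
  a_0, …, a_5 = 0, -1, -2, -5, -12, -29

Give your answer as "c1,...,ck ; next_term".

2,1 ; -70

  a_2 = 2·-1 + 1·0 = -2
  a_3 = 2·-2 + 1·-1 = -5
  a_4 = 2·-5 + 1·-2 = -12
  a_5 = 2·-12 + 1·-5 = -29
  a_6 = 2·-29 + 1·-12 = -70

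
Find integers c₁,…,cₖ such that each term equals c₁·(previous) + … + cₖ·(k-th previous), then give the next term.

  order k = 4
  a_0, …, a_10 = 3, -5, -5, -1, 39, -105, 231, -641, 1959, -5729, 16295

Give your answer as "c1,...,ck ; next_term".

-3,-2,-4,2 ; -46545

  a_4 = -3·-1 + -2·-5 + -4·-5 + 2·3 = 39
  a_5 = -3·39 + -2·-1 + -4·-5 + 2·-5 = -105
  a_6 = -3·-105 + -2·39 + -4·-1 + 2·-5 = 231
  a_7 = -3·231 + -2·-105 + -4·39 + 2·-1 = -641
  a_8 = -3·-641 + -2·231 + -4·-105 + 2·39 = 1959
  a_9 = -3·1959 + -2·-641 + -4·231 + 2·-105 = -5729
  a_10 = -3·-5729 + -2·1959 + -4·-641 + 2·231 = 16295
  a_11 = -3·16295 + -2·-5729 + -4·1959 + 2·-641 = -46545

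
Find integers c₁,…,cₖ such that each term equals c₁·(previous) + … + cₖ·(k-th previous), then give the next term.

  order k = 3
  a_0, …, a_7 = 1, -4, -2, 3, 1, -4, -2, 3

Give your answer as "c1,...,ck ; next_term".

  a_3 = 1·-2 + -1·-4 + 1·1 = 3
  a_4 = 1·3 + -1·-2 + 1·-4 = 1
  a_5 = 1·1 + -1·3 + 1·-2 = -4
  a_6 = 1·-4 + -1·1 + 1·3 = -2
  a_7 = 1·-2 + -1·-4 + 1·1 = 3
  a_8 = 1·3 + -1·-2 + 1·-4 = 1

1,-1,1 ; 1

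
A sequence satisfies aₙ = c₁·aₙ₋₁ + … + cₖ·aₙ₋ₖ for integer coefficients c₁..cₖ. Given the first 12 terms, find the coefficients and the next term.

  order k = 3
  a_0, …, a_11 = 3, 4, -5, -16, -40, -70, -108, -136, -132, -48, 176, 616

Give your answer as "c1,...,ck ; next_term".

2,0,-2 ; 1328

  a_3 = 2·-5 + 0·4 + -2·3 = -16
  a_4 = 2·-16 + 0·-5 + -2·4 = -40
  a_5 = 2·-40 + 0·-16 + -2·-5 = -70
  a_6 = 2·-70 + 0·-40 + -2·-16 = -108
  a_7 = 2·-108 + 0·-70 + -2·-40 = -136
  a_8 = 2·-136 + 0·-108 + -2·-70 = -132
  a_9 = 2·-132 + 0·-136 + -2·-108 = -48
  a_10 = 2·-48 + 0·-132 + -2·-136 = 176
  a_11 = 2·176 + 0·-48 + -2·-132 = 616
  a_12 = 2·616 + 0·176 + -2·-48 = 1328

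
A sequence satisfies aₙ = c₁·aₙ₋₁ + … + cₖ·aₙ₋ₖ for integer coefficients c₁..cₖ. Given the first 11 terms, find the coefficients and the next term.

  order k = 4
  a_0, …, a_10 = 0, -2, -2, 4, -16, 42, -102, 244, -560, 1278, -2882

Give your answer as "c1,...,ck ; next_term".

-2,2,2,-3 ; 6468

  a_4 = -2·4 + 2·-2 + 2·-2 + -3·0 = -16
  a_5 = -2·-16 + 2·4 + 2·-2 + -3·-2 = 42
  a_6 = -2·42 + 2·-16 + 2·4 + -3·-2 = -102
  a_7 = -2·-102 + 2·42 + 2·-16 + -3·4 = 244
  a_8 = -2·244 + 2·-102 + 2·42 + -3·-16 = -560
  a_9 = -2·-560 + 2·244 + 2·-102 + -3·42 = 1278
  a_10 = -2·1278 + 2·-560 + 2·244 + -3·-102 = -2882
  a_11 = -2·-2882 + 2·1278 + 2·-560 + -3·244 = 6468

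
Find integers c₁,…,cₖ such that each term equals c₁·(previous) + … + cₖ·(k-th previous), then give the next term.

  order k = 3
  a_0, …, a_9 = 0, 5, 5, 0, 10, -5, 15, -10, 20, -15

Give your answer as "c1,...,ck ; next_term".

  a_3 = -1·5 + 1·5 + 1·0 = 0
  a_4 = -1·0 + 1·5 + 1·5 = 10
  a_5 = -1·10 + 1·0 + 1·5 = -5
  a_6 = -1·-5 + 1·10 + 1·0 = 15
  a_7 = -1·15 + 1·-5 + 1·10 = -10
  a_8 = -1·-10 + 1·15 + 1·-5 = 20
  a_9 = -1·20 + 1·-10 + 1·15 = -15
  a_10 = -1·-15 + 1·20 + 1·-10 = 25

-1,1,1 ; 25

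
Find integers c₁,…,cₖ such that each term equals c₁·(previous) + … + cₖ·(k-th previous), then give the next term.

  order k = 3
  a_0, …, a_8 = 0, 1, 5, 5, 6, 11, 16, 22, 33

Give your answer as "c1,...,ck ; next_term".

1,0,1 ; 49

  a_3 = 1·5 + 0·1 + 1·0 = 5
  a_4 = 1·5 + 0·5 + 1·1 = 6
  a_5 = 1·6 + 0·5 + 1·5 = 11
  a_6 = 1·11 + 0·6 + 1·5 = 16
  a_7 = 1·16 + 0·11 + 1·6 = 22
  a_8 = 1·22 + 0·16 + 1·11 = 33
  a_9 = 1·33 + 0·22 + 1·16 = 49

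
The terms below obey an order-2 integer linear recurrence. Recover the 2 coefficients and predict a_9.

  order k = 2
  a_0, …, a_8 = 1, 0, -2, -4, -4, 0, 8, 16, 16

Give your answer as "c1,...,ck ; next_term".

2,-2 ; 0

  a_2 = 2·0 + -2·1 = -2
  a_3 = 2·-2 + -2·0 = -4
  a_4 = 2·-4 + -2·-2 = -4
  a_5 = 2·-4 + -2·-4 = 0
  a_6 = 2·0 + -2·-4 = 8
  a_7 = 2·8 + -2·0 = 16
  a_8 = 2·16 + -2·8 = 16
  a_9 = 2·16 + -2·16 = 0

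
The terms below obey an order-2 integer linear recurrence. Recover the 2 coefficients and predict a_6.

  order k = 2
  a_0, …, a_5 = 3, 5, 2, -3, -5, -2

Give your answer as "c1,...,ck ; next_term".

1,-1 ; 3

  a_2 = 1·5 + -1·3 = 2
  a_3 = 1·2 + -1·5 = -3
  a_4 = 1·-3 + -1·2 = -5
  a_5 = 1·-5 + -1·-3 = -2
  a_6 = 1·-2 + -1·-5 = 3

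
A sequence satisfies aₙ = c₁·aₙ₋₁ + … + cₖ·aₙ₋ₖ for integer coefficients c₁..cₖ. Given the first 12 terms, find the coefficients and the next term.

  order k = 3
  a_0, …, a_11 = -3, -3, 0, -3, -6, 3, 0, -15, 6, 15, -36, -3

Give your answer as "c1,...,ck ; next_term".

  a_3 = 0·0 + -1·-3 + 2·-3 = -3
  a_4 = 0·-3 + -1·0 + 2·-3 = -6
  a_5 = 0·-6 + -1·-3 + 2·0 = 3
  a_6 = 0·3 + -1·-6 + 2·-3 = 0
  a_7 = 0·0 + -1·3 + 2·-6 = -15
  a_8 = 0·-15 + -1·0 + 2·3 = 6
  a_9 = 0·6 + -1·-15 + 2·0 = 15
  a_10 = 0·15 + -1·6 + 2·-15 = -36
  a_11 = 0·-36 + -1·15 + 2·6 = -3
  a_12 = 0·-3 + -1·-36 + 2·15 = 66

0,-1,2 ; 66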